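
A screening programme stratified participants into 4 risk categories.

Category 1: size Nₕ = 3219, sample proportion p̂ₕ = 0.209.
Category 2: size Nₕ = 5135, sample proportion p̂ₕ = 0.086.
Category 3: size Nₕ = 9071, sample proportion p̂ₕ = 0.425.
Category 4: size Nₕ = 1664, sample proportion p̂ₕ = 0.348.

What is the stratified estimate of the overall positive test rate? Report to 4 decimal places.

N = 3219 + 5135 + 9071 + 1664 = 19089.
Overall proportion = Σ (Nₕ/N)·p̂ₕ.
Σ Nₕp̂ₕ = 672.771 + 441.61 + 3855.175 + 579.072 = 5548.628.
5548.628 / 19089 = 0.290671... → 0.2907.

0.2907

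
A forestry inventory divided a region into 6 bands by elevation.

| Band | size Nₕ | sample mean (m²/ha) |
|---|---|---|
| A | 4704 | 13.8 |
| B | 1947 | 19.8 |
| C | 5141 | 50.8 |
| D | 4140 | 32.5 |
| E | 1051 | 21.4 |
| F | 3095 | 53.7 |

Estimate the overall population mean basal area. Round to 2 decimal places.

34.26

N = 4704 + 1947 + 5141 + 4140 + 1051 + 3095 = 20078.
The stratified mean weights each stratum mean by its population share Nₕ/N.
Σ Nₕx̄ₕ = 4704·13.8 + 1947·19.8 + 5141·50.8 + 4140·32.5 + 1051·21.4 + 3095·53.7 = 64915.2 + 38550.6 + 261162.8 + 134550 + 22491.4 + 166201.5 = 687871.5.
Divide by N: 687871.5 / 20078 = 34.2600... → 34.26.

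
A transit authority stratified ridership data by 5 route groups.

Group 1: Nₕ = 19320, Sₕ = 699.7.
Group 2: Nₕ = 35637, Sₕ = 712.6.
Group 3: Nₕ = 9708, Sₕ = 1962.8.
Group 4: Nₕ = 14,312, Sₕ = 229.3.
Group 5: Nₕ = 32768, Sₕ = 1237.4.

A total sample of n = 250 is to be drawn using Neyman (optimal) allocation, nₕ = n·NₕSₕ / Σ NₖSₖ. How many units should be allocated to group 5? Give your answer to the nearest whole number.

Σ NₕSₕ = 19320·699.7 + 35637·712.6 + 9708·1962.8 + 14312·229.3 + 32768·1237.4 = 101796857.4.
Share for 5: 40547123.2/101796857.4 = 0.39831.
n_5 = 250 × 0.39831 = 99.579... → 100.

100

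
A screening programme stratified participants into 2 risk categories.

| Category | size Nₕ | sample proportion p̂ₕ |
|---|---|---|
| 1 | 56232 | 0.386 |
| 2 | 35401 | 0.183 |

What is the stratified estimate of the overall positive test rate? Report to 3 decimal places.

Wₕ = Nₕ/N with N = 91633: 0.6137, 0.3863.
p̂_st = 0.6137·0.386 + 0.3863·0.183 ≈ 0.30757... → 0.308.

0.308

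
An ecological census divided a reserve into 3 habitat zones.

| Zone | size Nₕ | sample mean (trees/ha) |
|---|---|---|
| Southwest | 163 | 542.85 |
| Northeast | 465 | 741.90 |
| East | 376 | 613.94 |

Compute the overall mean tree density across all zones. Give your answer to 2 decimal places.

N = 163 + 465 + 376 = 1004.
Overall mean = Σ (Nₕ/N)·x̄ₕ — weight by population share, not a simple average.
Σ Nₕx̄ₕ = 163·542.85 + 465·741.90 + 376·613.94 = 88484.55 + 344983.5 + 230841.44 = 664309.49.
Divide by N: 664309.49 / 1004 = 661.6628... → 661.66.

661.66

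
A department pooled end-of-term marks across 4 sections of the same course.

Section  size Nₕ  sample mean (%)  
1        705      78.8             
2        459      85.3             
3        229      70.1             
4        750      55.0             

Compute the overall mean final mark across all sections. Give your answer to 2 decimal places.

N = 705 + 459 + 229 + 750 = 2143.
Weight each subgroup mean by Nₕ/N and sum.
Σ Nₕx̄ₕ = 705·78.8 + 459·85.3 + 229·70.1 + 750·55.0 = 55554 + 39152.7 + 16052.9 + 41250 = 152009.6.
Divide by N: 152009.6 / 2143 = 70.9331... → 70.93.

70.93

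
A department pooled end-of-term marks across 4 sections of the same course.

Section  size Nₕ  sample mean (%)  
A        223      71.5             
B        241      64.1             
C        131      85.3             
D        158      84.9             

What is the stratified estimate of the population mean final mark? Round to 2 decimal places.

74.34

x̄_st = (Σ Nₕx̄ₕ) / (Σ Nₕ) = (223·71.5 + 241·64.1 + 131·85.3 + 158·84.9) / 753
= 55981.1 / 753 = 74.3441... → 74.34.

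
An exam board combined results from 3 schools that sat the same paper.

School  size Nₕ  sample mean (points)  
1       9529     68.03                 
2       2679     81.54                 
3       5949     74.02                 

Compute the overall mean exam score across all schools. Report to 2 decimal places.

71.99

N = 9529 + 2679 + 5949 = 18157.
The stratified mean weights each stratum mean by its population share Nₕ/N.
Σ Nₕx̄ₕ = 9529·68.03 + 2679·81.54 + 5949·74.02 = 648257.87 + 218445.66 + 440344.98 = 1307048.51.
Divide by N: 1307048.51 / 18157 = 71.9859... → 71.99.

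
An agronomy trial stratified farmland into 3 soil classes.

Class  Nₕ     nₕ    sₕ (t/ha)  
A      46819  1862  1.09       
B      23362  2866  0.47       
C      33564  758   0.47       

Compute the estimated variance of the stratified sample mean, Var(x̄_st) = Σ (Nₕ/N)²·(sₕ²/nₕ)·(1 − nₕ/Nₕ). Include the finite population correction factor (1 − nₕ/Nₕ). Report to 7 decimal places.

N = 103745; Wₕ = Nₕ/N.
class A: (46819/103745)²·1.09²/1862·(1 − 1862/46819) = 0.0001247839
class B: (23362/103745)²·0.47²/2866·(1 − 2866/23362) = 0.0000034290
class C: (33564/103745)²·0.47²/758·(1 − 758/33564) = 0.0000298139
Sum = 0.0001580268 → 0.0001580.

0.0001580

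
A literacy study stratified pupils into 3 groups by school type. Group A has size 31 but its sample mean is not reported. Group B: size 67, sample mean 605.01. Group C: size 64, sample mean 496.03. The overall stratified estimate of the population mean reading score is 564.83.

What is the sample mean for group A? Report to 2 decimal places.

620.03

N = 31 + 67 + 64 = 162.
Overall total = μ·N = 564.83·162 = 91502.46.
Subtract the known strata: 67·605.01 + 64·496.03 = 72281.59.
Remaining total for group A: 91502.46 − 72281.59 = 19220.87.
Divide by its size: 19220.87 / 31 = 620.0281... → 620.03.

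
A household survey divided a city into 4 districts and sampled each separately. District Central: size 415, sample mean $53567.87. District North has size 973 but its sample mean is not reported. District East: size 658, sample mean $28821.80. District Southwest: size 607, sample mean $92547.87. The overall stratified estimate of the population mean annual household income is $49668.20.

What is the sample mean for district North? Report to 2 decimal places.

N = 415 + 973 + 658 + 607 = 2653.
Overall total = μ·N = 49668.20·2653 = 131769734.6.
Subtract the known strata: 415·53567.87 + 658·28821.80 + 607·92547.87 = 97371967.54.
Remaining total for district North: 131769734.6 − 97371967.54 = 34397767.06.
Divide by its size: 34397767.06 / 973 = 35352.2786... → 35352.28.

35352.28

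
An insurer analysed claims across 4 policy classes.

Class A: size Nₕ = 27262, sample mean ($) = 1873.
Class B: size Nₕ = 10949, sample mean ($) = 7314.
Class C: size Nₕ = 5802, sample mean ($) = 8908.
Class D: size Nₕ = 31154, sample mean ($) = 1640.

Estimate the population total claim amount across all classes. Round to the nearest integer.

233919488

Population total = Σ Nₕ·x̄ₕ (each stratum's size times its mean).
27262·1873 + 10949·7314 + 5802·8908 + 31154·1640 = 51061726 + 80080986 + 51684216 + 51092560 = 233919488.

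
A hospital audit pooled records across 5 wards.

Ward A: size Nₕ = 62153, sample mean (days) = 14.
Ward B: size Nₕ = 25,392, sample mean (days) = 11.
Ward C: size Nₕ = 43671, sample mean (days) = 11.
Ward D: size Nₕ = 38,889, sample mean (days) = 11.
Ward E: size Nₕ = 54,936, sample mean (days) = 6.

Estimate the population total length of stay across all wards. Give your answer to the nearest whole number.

2387230

Estimate total by summing Nₕ·x̄ₕ over strata.
62153·14 + 25392·11 + 43671·11 + 38889·11 + 54936·6 = 870142 + 279312 + 480381 + 427779 + 329616 = 2387230.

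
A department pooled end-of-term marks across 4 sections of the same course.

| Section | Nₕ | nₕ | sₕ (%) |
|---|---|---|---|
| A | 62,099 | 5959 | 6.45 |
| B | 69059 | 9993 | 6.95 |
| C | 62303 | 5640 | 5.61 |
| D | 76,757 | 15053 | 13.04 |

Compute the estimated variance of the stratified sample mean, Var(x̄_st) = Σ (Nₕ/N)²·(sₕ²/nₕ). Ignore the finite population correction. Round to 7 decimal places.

0.0018925

N = 270218. Term for each stratum: Wₕ²sₕ²/nₕ.
Var(x̄_st) = 0.0003687115 + 0.0003157081 + 0.0002966443 + 0.0009114641 = 0.0018925280 → 0.0018925.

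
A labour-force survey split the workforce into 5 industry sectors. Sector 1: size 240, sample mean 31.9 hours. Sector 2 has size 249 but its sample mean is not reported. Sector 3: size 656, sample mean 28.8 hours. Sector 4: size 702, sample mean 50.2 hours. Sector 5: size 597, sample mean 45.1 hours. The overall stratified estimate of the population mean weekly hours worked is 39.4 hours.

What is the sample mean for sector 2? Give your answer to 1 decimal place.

Σ Nₕx̄ₕ = N·μ, so 249·x̄_2 = 2444·39.4 − (240·31.9 + 656·28.8 + 702·50.2 + 597·45.1).
= 96293.6 − 88713.9 = 7579.7.
x̄_2 = 7579.7 / 249 = 30.441... → 30.4.

30.4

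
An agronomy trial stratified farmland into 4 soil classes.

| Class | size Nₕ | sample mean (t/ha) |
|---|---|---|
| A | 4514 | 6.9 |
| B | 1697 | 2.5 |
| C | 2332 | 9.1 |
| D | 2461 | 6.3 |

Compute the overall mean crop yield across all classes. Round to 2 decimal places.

6.55

N = 11004; weights Wₕ = Nₕ/N = (0.4102, 0.1542, 0.2119, 0.2236).
x̄_st = Σ Wₕ·x̄ₕ = 0.4102·6.9 + 0.1542·2.5 + 0.2119·9.1 + 0.2236·6.3 ≈ 6.5535...
→ 6.55.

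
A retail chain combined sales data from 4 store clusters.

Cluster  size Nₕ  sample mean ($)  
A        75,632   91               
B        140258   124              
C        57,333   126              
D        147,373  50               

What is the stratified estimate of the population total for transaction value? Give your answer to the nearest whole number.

Population total = Σ Nₕ·x̄ₕ (each stratum's size times its mean).
75632·91 + 140258·124 + 57333·126 + 147373·50 = 6882512 + 17391992 + 7223958 + 7368650 = 38867112.

38867112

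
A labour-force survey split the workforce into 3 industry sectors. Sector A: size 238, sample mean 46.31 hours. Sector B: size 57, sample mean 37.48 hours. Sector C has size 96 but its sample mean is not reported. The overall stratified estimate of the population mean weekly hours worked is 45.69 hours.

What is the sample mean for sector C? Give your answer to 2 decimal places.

N = 238 + 57 + 96 = 391.
Overall total = μ·N = 45.69·391 = 17864.79.
Subtract the known strata: 238·46.31 + 57·37.48 = 13158.14.
Remaining total for sector C: 17864.79 − 13158.14 = 4706.65.
Divide by its size: 4706.65 / 96 = 49.0276... → 49.03.

49.03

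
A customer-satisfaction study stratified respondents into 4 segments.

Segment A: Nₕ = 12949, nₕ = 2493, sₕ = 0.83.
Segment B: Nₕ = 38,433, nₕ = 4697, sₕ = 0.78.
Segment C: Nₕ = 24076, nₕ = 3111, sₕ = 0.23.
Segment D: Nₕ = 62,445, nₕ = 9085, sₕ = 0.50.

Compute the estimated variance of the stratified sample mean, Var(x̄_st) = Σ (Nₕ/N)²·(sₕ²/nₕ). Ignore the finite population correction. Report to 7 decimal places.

0.0000187

N = 137903. Term for each stratum: Wₕ²sₕ²/nₕ.
Var(x̄_st) = 0.0000024365 + 0.0000100607 + 0.0000005183 + 0.0000056424 = 0.0000186579 → 0.0000187.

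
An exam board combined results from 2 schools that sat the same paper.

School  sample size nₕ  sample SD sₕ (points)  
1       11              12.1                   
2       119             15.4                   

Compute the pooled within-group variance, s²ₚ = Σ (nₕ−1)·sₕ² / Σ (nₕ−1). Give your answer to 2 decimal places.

Degrees of freedom: 10 + 118 = 128.
Σ(nₕ−1)sₕ² = 10·146.41 + 118·237.16 = 29448.98.
s²ₚ = 29448.98 / 128 = 230.0702... → 230.07.

230.07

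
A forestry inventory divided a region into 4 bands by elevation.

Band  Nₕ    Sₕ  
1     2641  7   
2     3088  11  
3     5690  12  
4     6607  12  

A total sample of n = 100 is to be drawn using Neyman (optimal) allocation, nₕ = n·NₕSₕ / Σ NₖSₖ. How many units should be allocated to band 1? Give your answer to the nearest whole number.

9

1: NₕSₕ = 2641·7 = 18487
2: NₕSₕ = 3088·11 = 33968
3: NₕSₕ = 5690·12 = 68280
4: NₕSₕ = 6607·12 = 79284
Σ NₕSₕ = 200019.
n_1 = 100·18487/200019 = 9.243... → 9.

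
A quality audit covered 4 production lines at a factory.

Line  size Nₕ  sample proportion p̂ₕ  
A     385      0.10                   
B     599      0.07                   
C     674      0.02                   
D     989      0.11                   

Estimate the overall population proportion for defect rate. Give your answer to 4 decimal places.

0.0766

Wₕ = Nₕ/N with N = 2647: 0.1454, 0.2263, 0.2546, 0.3736.
p̂_st = 0.1454·0.10 + 0.2263·0.07 + 0.2546·0.02 + 0.3736·0.11 ≈ 0.076577... → 0.0766.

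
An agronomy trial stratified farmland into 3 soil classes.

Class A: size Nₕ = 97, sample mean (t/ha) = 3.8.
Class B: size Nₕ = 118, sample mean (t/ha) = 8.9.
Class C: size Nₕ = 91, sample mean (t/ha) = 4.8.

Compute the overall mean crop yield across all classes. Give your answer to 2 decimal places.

x̄_st = (Σ Nₕx̄ₕ) / (Σ Nₕ) = (97·3.8 + 118·8.9 + 91·4.8) / 306
= 1855.6 / 306 = 6.0641... → 6.06.

6.06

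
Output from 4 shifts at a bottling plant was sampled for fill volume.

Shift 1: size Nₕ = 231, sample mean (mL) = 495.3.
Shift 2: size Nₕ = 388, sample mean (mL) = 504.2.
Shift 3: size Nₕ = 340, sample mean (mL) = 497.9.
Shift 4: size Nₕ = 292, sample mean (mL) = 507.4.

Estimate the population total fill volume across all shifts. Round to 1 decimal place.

627490.7

Population total = Σ Nₕ·x̄ₕ (each stratum's size times its mean).
231·495.3 + 388·504.2 + 340·497.9 + 292·507.4 = 114414.3 + 195629.6 + 169286 + 148160.8 = 627490.7.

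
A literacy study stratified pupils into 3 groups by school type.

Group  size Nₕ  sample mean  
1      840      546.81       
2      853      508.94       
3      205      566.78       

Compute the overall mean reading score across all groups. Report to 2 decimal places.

531.95

N = 840 + 853 + 205 = 1898.
Weight each subgroup mean by Nₕ/N and sum.
Σ Nₕx̄ₕ = 840·546.81 + 853·508.94 + 205·566.78 = 459320.4 + 434125.82 + 116189.9 = 1009636.12.
Divide by N: 1009636.12 / 1898 = 531.9474... → 531.95.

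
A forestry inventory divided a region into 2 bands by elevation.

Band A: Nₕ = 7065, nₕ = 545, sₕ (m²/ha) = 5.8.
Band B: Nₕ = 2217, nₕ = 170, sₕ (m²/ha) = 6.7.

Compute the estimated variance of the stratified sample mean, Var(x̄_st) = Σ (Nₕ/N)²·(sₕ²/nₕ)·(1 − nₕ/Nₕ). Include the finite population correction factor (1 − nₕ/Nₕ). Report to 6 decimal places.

N = 9282; Wₕ = Nₕ/N.
band A: (7065/9282)²·5.8²/545·(1 − 545/7065) = 0.033001685
band B: (2217/9282)²·6.7²/170·(1 − 170/2217) = 0.013909166
Sum = 0.046910851 → 0.046911.

0.046911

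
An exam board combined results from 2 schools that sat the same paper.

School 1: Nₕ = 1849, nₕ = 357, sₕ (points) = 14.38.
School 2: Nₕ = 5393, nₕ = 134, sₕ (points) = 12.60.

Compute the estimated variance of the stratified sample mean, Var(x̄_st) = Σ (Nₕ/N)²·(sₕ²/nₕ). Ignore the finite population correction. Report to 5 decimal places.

0.69478

N = 7242. Term for each stratum: Wₕ²sₕ²/nₕ.
Var(x̄_st) = 0.03775777 + 0.65702227 = 0.69478004 → 0.69478.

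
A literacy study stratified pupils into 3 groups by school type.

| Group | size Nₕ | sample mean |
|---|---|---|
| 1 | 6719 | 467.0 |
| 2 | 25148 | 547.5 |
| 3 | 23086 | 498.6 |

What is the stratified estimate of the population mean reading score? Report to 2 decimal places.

517.11

N = 54953; weights Wₕ = Nₕ/N = (0.1223, 0.4576, 0.4201).
x̄_st = Σ Wₕ·x̄ₕ = 0.1223·467.0 + 0.4576·547.5 + 0.4201·498.6 ≈ 517.1143...
→ 517.11.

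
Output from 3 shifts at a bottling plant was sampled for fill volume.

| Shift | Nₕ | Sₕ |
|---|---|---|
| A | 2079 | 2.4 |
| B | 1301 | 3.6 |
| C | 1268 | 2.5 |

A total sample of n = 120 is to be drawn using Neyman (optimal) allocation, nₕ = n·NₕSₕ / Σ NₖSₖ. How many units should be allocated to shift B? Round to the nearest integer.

A: NₕSₕ = 2079·2.4 = 4989.6
B: NₕSₕ = 1301·3.6 = 4683.6
C: NₕSₕ = 1268·2.5 = 3170
Σ NₕSₕ = 12843.2.
n_B = 120·4683.6/12843.2 = 43.761... → 44.

44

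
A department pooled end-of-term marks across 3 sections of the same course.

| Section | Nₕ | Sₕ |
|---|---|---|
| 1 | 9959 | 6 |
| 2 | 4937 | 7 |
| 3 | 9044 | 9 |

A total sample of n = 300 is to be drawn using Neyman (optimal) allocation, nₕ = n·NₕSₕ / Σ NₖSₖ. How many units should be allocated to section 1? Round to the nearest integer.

102

1: NₕSₕ = 9959·6 = 59754
2: NₕSₕ = 4937·7 = 34559
3: NₕSₕ = 9044·9 = 81396
Σ NₕSₕ = 175709.
n_1 = 300·59754/175709 = 102.022... → 102.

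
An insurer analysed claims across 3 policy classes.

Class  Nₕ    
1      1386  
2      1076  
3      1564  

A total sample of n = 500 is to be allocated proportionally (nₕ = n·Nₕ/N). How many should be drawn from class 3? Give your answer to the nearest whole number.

194

Share of class 3 = 1564/4026 = 0.38847.
Allocate 500 × 0.38847 = 194.237... → 194.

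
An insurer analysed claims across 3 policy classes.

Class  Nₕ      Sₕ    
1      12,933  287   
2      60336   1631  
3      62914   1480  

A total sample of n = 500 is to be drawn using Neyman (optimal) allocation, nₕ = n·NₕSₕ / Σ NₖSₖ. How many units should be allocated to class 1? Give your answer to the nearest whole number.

Σ NₕSₕ = 12933·287 + 60336·1631 + 62914·1480 = 195232507.
Share for 1: 3711771/195232507 = 0.01901.
n_1 = 500 × 0.01901 = 9.506... → 10.

10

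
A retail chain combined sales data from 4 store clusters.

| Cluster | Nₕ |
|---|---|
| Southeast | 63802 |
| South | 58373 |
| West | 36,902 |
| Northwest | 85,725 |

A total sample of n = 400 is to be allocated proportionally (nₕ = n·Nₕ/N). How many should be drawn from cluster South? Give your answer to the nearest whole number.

95

Share of cluster South = 58373/244802 = 0.23845.
Allocate 400 × 0.23845 = 95.380... → 95.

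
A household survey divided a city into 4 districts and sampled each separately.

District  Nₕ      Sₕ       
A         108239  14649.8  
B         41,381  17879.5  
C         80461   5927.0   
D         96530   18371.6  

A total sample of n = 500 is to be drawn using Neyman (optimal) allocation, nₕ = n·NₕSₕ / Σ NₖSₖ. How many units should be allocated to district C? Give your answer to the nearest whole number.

52

Σ NₕSₕ = 108239·14649.8 + 41381·17879.5 + 80461·5927.0 + 96530·18371.6 = 4575854186.7.
Share for C: 476892347/4575854186.7 = 0.10422.
n_C = 500 × 0.10422 = 52.110... → 52.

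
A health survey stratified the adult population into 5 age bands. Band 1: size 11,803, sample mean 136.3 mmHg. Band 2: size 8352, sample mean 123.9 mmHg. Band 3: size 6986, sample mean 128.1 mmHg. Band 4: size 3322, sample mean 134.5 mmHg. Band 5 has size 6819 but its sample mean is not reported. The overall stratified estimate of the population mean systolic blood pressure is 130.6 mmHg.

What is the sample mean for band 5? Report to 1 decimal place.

129.6

N = 11803 + 8352 + 6986 + 3322 + 6819 = 37282.
Overall total = μ·N = 130.6·37282 = 4869029.2.
Subtract the known strata: 11803·136.3 + 8352·123.9 + 6986·128.1 + 3322·134.5 = 3985277.3.
Remaining total for band 5: 4869029.2 − 3985277.3 = 883751.9.
Divide by its size: 883751.9 / 6819 = 129.601... → 129.6.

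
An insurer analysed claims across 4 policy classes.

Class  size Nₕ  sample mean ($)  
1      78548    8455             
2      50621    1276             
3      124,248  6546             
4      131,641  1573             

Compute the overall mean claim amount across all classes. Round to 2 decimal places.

4542.47

N = 78548 + 50621 + 124248 + 131641 = 385058.
The stratified mean weights each stratum mean by its population share Nₕ/N.
Σ Nₕx̄ₕ = 78548·8455 + 50621·1276 + 124248·6546 + 131641·1573 = 664123340 + 64592396 + 813327408 + 207071293 = 1749114437.
Divide by N: 1749114437 / 385058 = 4542.4701... → 4542.47.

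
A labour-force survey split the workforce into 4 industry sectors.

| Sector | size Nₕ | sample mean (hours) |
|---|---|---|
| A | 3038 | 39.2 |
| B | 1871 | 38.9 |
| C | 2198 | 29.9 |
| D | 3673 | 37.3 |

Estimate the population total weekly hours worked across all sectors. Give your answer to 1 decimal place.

394594.6

Population total = Σ Nₕ·x̄ₕ (each stratum's size times its mean).
3038·39.2 + 1871·38.9 + 2198·29.9 + 3673·37.3 = 119089.6 + 72781.9 + 65720.2 + 137002.9 = 394594.6.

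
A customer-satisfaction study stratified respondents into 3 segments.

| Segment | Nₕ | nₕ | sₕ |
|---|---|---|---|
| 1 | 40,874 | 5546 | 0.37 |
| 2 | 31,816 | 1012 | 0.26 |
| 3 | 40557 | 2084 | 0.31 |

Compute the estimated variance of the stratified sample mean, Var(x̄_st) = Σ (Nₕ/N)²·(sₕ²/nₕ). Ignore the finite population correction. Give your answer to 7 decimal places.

N = 113247; Wₕ = Nₕ/N.
segment 1: (40874/113247)²·0.37²/5546 = 0.0000032156
segment 2: (31816/113247)²·0.26²/1012 = 0.0000052723
segment 3: (40557/113247)²·0.31²/2084 = 0.0000059143
Sum = 0.0000144023 → 0.0000144.

0.0000144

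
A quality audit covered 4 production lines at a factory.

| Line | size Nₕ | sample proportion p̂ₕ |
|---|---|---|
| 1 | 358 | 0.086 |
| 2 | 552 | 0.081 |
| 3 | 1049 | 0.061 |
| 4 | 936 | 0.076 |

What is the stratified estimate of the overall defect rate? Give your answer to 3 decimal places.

0.073

Wₕ = Nₕ/N with N = 2895: 0.1237, 0.1907, 0.3623, 0.3233.
p̂_st = 0.1237·0.086 + 0.1907·0.081 + 0.3623·0.061 + 0.3233·0.076 ≈ 0.07275... → 0.073.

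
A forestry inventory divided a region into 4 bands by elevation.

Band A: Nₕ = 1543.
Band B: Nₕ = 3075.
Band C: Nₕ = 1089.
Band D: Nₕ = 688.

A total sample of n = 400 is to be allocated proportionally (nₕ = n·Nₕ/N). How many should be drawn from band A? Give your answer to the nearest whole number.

Share of band A = 1543/6395 = 0.24128.
Allocate 400 × 0.24128 = 96.513... → 97.

97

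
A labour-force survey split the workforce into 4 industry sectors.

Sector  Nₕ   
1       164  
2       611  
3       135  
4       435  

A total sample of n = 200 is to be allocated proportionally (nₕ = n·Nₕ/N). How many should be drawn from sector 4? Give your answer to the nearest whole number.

Share of sector 4 = 435/1345 = 0.32342.
Allocate 200 × 0.32342 = 64.684... → 65.

65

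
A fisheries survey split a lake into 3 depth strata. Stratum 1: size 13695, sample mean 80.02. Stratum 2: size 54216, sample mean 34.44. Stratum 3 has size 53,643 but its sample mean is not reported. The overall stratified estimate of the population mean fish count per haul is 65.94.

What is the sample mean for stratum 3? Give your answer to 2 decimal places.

N = 13695 + 54216 + 53643 = 121554.
Overall total = μ·N = 65.94·121554 = 8015270.76.
Subtract the known strata: 13695·80.02 + 54216·34.44 = 2963072.94.
Remaining total for stratum 3: 8015270.76 − 2963072.94 = 5052197.82.
Divide by its size: 5052197.82 / 53643 = 94.1819... → 94.18.

94.18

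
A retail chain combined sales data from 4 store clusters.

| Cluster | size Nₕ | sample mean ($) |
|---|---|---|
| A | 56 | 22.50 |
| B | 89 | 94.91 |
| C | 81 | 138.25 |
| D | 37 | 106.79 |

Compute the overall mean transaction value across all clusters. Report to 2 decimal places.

x̄_st = (Σ Nₕx̄ₕ) / (Σ Nₕ) = (56·22.50 + 89·94.91 + 81·138.25 + 37·106.79) / 263
= 24856.47 / 263 = 94.5113... → 94.51.

94.51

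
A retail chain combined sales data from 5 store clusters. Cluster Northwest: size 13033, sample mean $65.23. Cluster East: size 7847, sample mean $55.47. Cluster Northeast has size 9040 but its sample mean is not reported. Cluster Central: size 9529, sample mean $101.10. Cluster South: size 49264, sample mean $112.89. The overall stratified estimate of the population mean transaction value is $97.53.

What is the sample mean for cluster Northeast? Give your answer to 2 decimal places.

Σ Nₕx̄ₕ = N·μ, so 9040·x̄_Northeast = 88713·97.53 − (13033·65.23 + 7847·55.47 + 9529·101.10 + 49264·112.89).
= 8652178.89 − 7810210.54 = 841968.35.
x̄_Northeast = 841968.35 / 9040 = 93.1381... → 93.14.

93.14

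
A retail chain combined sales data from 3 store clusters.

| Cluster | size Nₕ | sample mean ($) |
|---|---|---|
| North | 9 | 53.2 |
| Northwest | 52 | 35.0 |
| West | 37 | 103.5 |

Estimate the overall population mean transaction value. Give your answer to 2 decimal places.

N = 98; weights Wₕ = Nₕ/N = (0.0918, 0.5306, 0.3776).
x̄_st = Σ Wₕ·x̄ₕ = 0.0918·53.2 + 0.5306·35.0 + 0.3776·103.5 ≈ 62.5337...
→ 62.53.

62.53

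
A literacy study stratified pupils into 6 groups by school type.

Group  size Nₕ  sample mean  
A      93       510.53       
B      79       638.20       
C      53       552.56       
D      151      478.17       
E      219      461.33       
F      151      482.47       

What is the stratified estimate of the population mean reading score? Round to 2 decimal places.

x̄_st = (Σ Nₕx̄ₕ) / (Σ Nₕ) = (93·510.53 + 79·638.20 + 53·552.56 + 151·478.17 + 219·461.33 + 151·482.47) / 746
= 373270.68 / 746 = 500.3628... → 500.36.

500.36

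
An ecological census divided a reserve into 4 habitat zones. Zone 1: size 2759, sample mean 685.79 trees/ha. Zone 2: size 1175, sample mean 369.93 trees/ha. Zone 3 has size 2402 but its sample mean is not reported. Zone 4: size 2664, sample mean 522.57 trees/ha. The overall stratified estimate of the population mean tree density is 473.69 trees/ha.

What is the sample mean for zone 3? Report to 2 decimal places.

226.61

Σ Nₕx̄ₕ = N·μ, so 2402·x̄_3 = 9000·473.69 − (2759·685.79 + 1175·369.93 + 2664·522.57).
= 4263210 − 3718888.84 = 544321.16.
x̄_3 = 544321.16 / 2402 = 226.6116... → 226.61.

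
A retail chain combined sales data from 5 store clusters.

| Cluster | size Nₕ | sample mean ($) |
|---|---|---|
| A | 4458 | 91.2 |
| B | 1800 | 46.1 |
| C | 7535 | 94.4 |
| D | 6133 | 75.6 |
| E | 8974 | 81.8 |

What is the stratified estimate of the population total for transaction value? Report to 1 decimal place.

2398581.6

A: 4458·91.2 = 406569.6
B: 1800·46.1 = 82980
C: 7535·94.4 = 711304
D: 6133·75.6 = 463654.8
E: 8974·81.8 = 734073.2
τ̂ = Σ Nₕx̄ₕ = 2398581.6.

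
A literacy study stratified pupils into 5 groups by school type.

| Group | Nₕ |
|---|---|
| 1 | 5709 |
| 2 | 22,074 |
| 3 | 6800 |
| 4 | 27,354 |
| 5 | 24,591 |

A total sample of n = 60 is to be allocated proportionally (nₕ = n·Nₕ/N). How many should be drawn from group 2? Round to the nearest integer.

15

N = 5709 + 22074 + 6800 + 27354 + 24591 = 86528.
n_2 = 60·22074/86528 = 15.306... → 15.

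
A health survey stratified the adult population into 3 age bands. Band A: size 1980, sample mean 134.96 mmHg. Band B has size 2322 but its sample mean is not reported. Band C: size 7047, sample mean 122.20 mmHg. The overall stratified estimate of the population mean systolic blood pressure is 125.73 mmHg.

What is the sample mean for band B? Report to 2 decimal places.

N = 1980 + 2322 + 7047 = 11349.
Overall total = μ·N = 125.73·11349 = 1426909.77.
Subtract the known strata: 1980·134.96 + 7047·122.20 = 1128364.2.
Remaining total for band B: 1426909.77 − 1128364.2 = 298545.57.
Divide by its size: 298545.57 / 2322 = 128.5726... → 128.57.

128.57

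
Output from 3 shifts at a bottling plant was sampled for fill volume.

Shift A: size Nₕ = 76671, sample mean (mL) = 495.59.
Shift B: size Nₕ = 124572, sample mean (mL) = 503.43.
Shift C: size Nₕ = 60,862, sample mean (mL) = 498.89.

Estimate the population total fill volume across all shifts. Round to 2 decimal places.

131074106.03

A: 76671·495.59 = 37997380.89
B: 124572·503.43 = 62713281.96
C: 60862·498.89 = 30363443.18
τ̂ = Σ Nₕx̄ₕ = 131074106.03.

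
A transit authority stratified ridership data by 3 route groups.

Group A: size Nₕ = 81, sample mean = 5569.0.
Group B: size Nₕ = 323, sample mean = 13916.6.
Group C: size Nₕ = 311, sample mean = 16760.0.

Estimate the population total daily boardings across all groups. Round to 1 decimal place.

10158510.8

A: 81·5569.0 = 451089
B: 323·13916.6 = 4495061.8
C: 311·16760.0 = 5212360
τ̂ = Σ Nₕx̄ₕ = 10158510.8.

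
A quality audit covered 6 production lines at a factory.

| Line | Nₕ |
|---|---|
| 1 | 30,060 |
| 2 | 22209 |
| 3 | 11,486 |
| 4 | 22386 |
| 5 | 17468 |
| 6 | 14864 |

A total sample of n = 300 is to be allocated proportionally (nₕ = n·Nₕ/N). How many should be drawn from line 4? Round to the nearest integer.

N = 30060 + 22209 + 11486 + 22386 + 17468 + 14864 = 118473.
n_4 = 300·22386/118473 = 56.686... → 57.

57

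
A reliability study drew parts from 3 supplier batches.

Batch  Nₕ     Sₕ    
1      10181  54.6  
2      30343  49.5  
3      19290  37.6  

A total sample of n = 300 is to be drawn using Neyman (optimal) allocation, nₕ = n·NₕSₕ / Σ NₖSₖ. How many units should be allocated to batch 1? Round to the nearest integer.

1: NₕSₕ = 10181·54.6 = 555882.6
2: NₕSₕ = 30343·49.5 = 1501978.5
3: NₕSₕ = 19290·37.6 = 725304
Σ NₕSₕ = 2783165.1.
n_1 = 300·555882.6/2783165.1 = 59.919... → 60.

60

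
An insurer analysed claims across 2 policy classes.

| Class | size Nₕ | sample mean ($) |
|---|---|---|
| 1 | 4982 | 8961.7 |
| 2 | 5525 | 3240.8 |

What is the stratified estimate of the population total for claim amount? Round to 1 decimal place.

62552609.4

1: 4982·8961.7 = 44647189.4
2: 5525·3240.8 = 17905420
τ̂ = Σ Nₕx̄ₕ = 62552609.4.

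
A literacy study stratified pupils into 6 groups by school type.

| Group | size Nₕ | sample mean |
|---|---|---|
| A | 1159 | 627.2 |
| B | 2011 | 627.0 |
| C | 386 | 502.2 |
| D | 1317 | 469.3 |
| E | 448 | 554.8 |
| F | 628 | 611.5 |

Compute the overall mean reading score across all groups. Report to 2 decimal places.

576.96

x̄_st = (Σ Nₕx̄ₕ) / (Σ Nₕ) = (1159·627.2 + 2011·627.0 + 386·502.2 + 1317·469.3 + 448·554.8 + 628·611.5) / 5949
= 3432311.5 / 5949 = 576.9560... → 576.96.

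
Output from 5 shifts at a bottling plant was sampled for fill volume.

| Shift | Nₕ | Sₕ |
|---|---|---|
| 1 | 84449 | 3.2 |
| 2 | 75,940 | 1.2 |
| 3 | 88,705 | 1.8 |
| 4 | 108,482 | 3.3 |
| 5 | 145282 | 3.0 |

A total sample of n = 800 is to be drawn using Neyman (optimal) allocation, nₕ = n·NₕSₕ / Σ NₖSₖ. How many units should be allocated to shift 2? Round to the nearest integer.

Σ NₕSₕ = 84449·3.2 + 75940·1.2 + 88705·1.8 + 108482·3.3 + 145282·3.0 = 1314870.4.
Share for 2: 91128/1314870.4 = 0.06931.
n_2 = 800 × 0.06931 = 55.445... → 55.

55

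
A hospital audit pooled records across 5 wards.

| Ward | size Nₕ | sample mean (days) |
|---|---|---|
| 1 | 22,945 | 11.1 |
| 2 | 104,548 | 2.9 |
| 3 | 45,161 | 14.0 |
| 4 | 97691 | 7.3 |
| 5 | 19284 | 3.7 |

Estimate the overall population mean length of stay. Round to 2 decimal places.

N = 289629; weights Wₕ = Nₕ/N = (0.0792, 0.3610, 0.1559, 0.3373, 0.0666).
x̄_st = Σ Wₕ·x̄ₕ = 0.0792·11.1 + 0.3610·2.9 + 0.1559·14.0 + 0.3373·7.3 + 0.0666·3.7 ≈ 6.8178...
→ 6.82.

6.82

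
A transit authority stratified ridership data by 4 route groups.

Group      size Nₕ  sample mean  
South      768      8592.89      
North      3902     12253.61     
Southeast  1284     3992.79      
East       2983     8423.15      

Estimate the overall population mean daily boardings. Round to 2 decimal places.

9473.64

x̄_st = (Σ Nₕx̄ₕ) / (Σ Nₕ) = (768·8592.89 + 3902·12253.61 + 1284·3992.79 + 2983·8423.15) / 8937
= 84665924.55 / 8937 = 9473.6404... → 9473.64.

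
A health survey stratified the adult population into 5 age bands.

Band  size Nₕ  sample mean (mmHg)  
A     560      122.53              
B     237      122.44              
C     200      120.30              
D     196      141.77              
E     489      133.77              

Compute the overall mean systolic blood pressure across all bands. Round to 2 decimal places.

127.76

x̄_st = (Σ Nₕx̄ₕ) / (Σ Nₕ) = (560·122.53 + 237·122.44 + 200·120.30 + 196·141.77 + 489·133.77) / 1682
= 214895.53 / 1682 = 127.7619... → 127.76.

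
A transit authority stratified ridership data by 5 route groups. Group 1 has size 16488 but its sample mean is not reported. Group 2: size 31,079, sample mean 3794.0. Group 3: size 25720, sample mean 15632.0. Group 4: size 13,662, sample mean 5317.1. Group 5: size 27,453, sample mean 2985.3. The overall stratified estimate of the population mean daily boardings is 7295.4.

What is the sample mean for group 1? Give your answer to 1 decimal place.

9706.6

Σ Nₕx̄ₕ = N·μ, so 16488·x̄_1 = 114402·7295.4 − (31079·3794.0 + 25720·15632.0 + 13662·5317.1 + 27453·2985.3).
= 834608350.8 − 674566427.1 = 160041923.7.
x̄_1 = 160041923.7 / 16488 = 9706.570... → 9706.6.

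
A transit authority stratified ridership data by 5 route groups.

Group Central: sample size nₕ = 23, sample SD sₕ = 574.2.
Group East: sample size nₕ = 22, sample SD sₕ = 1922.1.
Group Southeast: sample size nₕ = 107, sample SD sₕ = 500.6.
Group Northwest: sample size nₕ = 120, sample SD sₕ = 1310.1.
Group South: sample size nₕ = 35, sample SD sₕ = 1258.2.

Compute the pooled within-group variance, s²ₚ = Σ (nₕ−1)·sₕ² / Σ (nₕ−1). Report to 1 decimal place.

1223418.4

Degrees of freedom: 22 + 21 + 106 + 119 + 34 = 302.
Σ(nₕ−1)sₕ² = 22·329705.64 + 21·3694468.41 + 106·250600.36 + 119·1716362.01 + 34·1583067.24 = 369472364.2.
s²ₚ = 369472364.2 / 302 = 1223418.425... → 1223418.4.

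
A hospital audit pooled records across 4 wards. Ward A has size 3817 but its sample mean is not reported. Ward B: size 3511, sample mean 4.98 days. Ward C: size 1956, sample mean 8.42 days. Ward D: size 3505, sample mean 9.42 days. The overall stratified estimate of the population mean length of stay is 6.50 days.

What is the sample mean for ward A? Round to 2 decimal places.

Σ Nₕx̄ₕ = N·μ, so 3817·x̄_A = 12789·6.50 − (3511·4.98 + 1956·8.42 + 3505·9.42).
= 83128.5 − 66971.4 = 16157.1.
x̄_A = 16157.1 / 3817 = 4.2329... → 4.23.

4.23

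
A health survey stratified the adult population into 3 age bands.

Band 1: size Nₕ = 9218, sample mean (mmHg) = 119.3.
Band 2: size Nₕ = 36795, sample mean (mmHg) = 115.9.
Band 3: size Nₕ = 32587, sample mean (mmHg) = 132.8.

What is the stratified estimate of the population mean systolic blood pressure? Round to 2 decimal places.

N = 9218 + 36795 + 32587 = 78600.
Weight each subgroup mean by Nₕ/N and sum.
Σ Nₕx̄ₕ = 9218·119.3 + 36795·115.9 + 32587·132.8 = 1099707.4 + 4264540.5 + 4327553.6 = 9691801.5.
Divide by N: 9691801.5 / 78600 = 123.3054... → 123.31.

123.31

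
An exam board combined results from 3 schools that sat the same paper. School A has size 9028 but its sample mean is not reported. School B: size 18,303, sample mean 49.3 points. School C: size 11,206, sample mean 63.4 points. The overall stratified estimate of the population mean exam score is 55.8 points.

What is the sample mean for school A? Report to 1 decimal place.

59.5

N = 9028 + 18303 + 11206 = 38537.
Overall total = μ·N = 55.8·38537 = 2150364.6.
Subtract the known strata: 18303·49.3 + 11206·63.4 = 1612798.3.
Remaining total for school A: 2150364.6 − 1612798.3 = 537566.3.
Divide by its size: 537566.3 / 9028 = 59.544... → 59.5.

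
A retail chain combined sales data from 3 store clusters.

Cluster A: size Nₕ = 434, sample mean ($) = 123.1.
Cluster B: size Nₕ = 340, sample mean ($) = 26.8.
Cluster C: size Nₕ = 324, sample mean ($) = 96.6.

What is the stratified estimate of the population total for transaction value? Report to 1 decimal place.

A: 434·123.1 = 53425.4
B: 340·26.8 = 9112
C: 324·96.6 = 31298.4
τ̂ = Σ Nₕx̄ₕ = 93835.8.

93835.8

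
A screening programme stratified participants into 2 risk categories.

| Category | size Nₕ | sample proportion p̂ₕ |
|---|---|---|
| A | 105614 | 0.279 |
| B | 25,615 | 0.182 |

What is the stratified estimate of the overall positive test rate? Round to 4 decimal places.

0.2601

Wₕ = Nₕ/N with N = 131229: 0.8048, 0.1952.
p̂_st = 0.8048·0.279 + 0.1952·0.182 ≈ 0.260066... → 0.2601.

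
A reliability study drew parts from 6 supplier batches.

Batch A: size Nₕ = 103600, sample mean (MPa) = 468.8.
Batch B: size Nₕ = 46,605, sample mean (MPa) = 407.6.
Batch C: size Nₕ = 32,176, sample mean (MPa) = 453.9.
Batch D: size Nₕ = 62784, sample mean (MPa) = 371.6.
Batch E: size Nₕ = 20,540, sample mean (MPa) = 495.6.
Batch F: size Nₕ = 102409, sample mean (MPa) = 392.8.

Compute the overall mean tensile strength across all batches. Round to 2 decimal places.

x̄_st = (Σ Nₕx̄ₕ) / (Σ Nₕ) = (103600·468.8 + 46605·407.6 + 32176·453.9 + 62784·371.6 + 20540·495.6 + 102409·392.8) / 368114
= 155904978 / 368114 = 423.5236... → 423.52.

423.52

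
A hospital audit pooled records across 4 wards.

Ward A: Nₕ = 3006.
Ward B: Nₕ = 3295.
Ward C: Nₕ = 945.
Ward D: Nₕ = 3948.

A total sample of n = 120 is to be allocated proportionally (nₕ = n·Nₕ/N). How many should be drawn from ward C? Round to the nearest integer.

10

Share of ward C = 945/11194 = 0.08442.
Allocate 120 × 0.08442 = 10.130... → 10.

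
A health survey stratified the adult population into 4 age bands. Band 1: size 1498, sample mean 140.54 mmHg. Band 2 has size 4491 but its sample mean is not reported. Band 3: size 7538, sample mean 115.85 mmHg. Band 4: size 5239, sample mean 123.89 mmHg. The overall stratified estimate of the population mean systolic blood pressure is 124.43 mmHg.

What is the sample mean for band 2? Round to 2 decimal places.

Σ Nₕx̄ₕ = N·μ, so 4491·x̄_2 = 18766·124.43 − (1498·140.54 + 7538·115.85 + 5239·123.89).
= 2335053.38 − 1732865.93 = 602187.45.
x̄_2 = 602187.45 / 4491 = 134.0876... → 134.09.

134.09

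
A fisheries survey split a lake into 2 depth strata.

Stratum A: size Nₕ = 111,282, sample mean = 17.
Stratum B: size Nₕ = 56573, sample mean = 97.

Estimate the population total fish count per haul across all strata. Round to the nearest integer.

7379375

Estimate total by summing Nₕ·x̄ₕ over strata.
111282·17 + 56573·97 = 1891794 + 5487581 = 7379375.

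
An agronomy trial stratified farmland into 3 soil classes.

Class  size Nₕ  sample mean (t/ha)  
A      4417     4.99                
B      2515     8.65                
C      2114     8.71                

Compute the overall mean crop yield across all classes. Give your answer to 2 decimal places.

N = 4417 + 2515 + 2114 = 9046.
Weight each subgroup mean by Nₕ/N and sum.
Σ Nₕx̄ₕ = 4417·4.99 + 2515·8.65 + 2114·8.71 = 22040.83 + 21754.75 + 18412.94 = 62208.52.
Divide by N: 62208.52 / 9046 = 6.8769... → 6.88.

6.88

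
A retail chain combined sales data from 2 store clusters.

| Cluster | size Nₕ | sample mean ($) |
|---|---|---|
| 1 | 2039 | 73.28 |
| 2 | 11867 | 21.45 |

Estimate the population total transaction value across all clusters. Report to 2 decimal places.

403965.07

Population total = Σ Nₕ·x̄ₕ (each stratum's size times its mean).
2039·73.28 + 11867·21.45 = 149417.92 + 254547.15 = 403965.07.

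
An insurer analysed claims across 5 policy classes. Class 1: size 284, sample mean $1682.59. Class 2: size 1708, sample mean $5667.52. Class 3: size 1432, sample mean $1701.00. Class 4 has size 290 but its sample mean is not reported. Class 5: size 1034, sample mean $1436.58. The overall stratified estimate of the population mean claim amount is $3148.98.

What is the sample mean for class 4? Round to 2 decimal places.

3007.32

Σ Nₕx̄ₕ = N·μ, so 290·x̄_4 = 4748·3148.98 − (284·1682.59 + 1708·5667.52 + 1432·1701.00 + 1034·1436.58).
= 14951357.04 − 14079235.44 = 872121.6.
x̄_4 = 872121.6 / 290 = 3007.3159... → 3007.32.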